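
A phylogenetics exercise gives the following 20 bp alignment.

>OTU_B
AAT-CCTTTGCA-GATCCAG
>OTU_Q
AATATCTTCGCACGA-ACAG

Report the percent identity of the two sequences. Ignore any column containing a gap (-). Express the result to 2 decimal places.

Excluding the 3 gap columns leaves 17 comparable sites.
Differing sites — 5:C/T; 9:T/C; 17:C/A.
14 of the 17 comparable sites match, so the percent identity is 14/17 × 100 = 82.35%.

82.35%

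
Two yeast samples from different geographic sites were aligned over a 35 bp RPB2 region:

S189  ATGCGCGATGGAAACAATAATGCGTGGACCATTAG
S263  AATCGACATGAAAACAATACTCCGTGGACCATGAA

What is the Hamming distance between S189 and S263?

9

The sequences differ at positions 2 (T/A), 3 (G/T), 6 (C/A), 7 (G/C), 11 (G/A), 20 (A/C), 22 (G/C), 33 (T/G), 35 (G/A).
That gives 9 mismatches out of 35 aligned sites, so the Hamming distance is 9.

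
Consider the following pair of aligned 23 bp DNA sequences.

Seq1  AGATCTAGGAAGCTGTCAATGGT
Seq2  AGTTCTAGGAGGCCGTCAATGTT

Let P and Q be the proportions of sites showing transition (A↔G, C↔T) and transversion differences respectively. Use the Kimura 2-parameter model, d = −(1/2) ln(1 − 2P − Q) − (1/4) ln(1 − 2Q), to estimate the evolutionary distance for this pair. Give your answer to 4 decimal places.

0.1989

Differing sites — 3:A/T (Tv); 11:A/G (Ti); 14:T/C (Ti); 22:G/T (Tv).
Of the 4 differences, 2 transitions and 2 transversions over 23 sites: P = 2/23 = 0.086957, Q = 2/23 = 0.086957.
d = −0.5·ln(0.739129) − 0.25·ln(0.826086) = −0.5·(-0.302283) − 0.25·(-0.191056) = 0.1989.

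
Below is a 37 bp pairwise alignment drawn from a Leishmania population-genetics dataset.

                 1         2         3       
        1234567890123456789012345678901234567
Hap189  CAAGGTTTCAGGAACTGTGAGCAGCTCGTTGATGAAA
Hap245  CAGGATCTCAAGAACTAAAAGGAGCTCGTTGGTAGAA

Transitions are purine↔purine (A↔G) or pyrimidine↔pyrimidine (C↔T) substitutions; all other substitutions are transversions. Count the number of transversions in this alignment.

2

Mismatches occur at site 3 (A→G, transition), site 5 (G→A, transition), site 7 (T→C, transition), site 11 (G→A, transition), site 17 (G→A, transition), site 18 (T→A, transversion), site 19 (G→A, transition), site 22 (C→G, transversion), site 32 (A→G, transition), site 34 (G→A, transition), site 35 (A→G, transition).
Of the 11 differences, 9 transitions and 2 transversions, so the answer is 2.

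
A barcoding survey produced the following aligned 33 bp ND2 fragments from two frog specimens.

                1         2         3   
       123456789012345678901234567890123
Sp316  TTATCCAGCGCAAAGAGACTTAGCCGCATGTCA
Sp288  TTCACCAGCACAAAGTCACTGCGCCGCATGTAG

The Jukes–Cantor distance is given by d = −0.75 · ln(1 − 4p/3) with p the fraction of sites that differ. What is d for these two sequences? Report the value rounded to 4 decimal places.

The sequences differ at positions 3 (A/C), 4 (T/A), 10 (G/A), 16 (A/T), 17 (G/C), 21 (T/G), 22 (A/C), 32 (C/A), 33 (A/G).
p = 9/33 = 0.272727.
d = −0.75 · ln(1 − (4/3)·0.272727) = −0.75 · ln(0.636364) = −0.75 · (-0.451985) = 0.3390.

0.3390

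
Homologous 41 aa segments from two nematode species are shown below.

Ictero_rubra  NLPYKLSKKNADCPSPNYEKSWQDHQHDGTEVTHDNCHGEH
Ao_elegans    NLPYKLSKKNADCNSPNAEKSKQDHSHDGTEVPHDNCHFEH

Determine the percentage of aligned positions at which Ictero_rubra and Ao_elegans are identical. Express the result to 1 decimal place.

Mismatches occur at site 14 (P↔N), site 18 (Y↔A), site 22 (W↔K), site 26 (Q↔S), site 33 (T↔P), site 39 (G↔F).
35 of the 41 sites match, so the percent identity is 35/41 × 100 = 85.4%.

85.4%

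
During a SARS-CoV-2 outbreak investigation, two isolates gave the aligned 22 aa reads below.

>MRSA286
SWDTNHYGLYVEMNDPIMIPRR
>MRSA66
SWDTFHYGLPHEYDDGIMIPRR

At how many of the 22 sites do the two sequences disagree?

6

The sequences differ at positions 5 (N/F), 10 (Y/P), 11 (V/H), 13 (M/Y), 14 (N/D), 16 (P/G).
That gives 6 mismatches out of 22 aligned sites, so the Hamming distance is 6.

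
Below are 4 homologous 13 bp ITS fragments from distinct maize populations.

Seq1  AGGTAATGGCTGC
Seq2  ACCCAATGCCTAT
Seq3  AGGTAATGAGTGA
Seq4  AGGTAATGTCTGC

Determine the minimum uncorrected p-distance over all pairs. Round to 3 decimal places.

Pairwise Hamming distances:
  Seq1 vs Seq2: 6
  Seq1 vs Seq3: 3
  Seq1 vs Seq4: 1
  Seq2 vs Seq3: 7
  Seq2 vs Seq4: 6
  Seq3 vs Seq4: 3
The smallest is 1 mismatch, between Seq1 and Seq4; p = 1/13 = 0.077.

0.077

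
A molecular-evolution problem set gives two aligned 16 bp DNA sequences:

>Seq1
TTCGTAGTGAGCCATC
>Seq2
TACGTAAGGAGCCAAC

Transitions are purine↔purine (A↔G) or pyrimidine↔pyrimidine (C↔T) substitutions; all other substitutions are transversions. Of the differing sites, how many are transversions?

Differing sites — 2:T/A (Tv); 7:G/A (Ti); 8:T/G (Tv); 15:T/A (Tv).
Of the 4 differences, 1 transition and 3 transversions, so the answer is 3.

3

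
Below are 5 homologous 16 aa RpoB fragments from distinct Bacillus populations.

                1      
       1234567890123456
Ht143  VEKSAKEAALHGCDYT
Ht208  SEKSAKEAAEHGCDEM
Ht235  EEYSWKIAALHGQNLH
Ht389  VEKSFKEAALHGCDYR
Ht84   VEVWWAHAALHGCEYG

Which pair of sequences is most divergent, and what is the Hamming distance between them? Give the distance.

Pairwise Hamming distances:
  Ht143 vs Ht208: 4
  Ht143 vs Ht235: 8
  Ht143 vs Ht389: 2
  Ht143 vs Ht84: 7
  Ht208 vs Ht235: 9
  Ht208 vs Ht389: 5
  Ht208 vs Ht84: 10
  Ht235 vs Ht389: 8
  Ht235 vs Ht84: 9
  Ht389 vs Ht84: 7
The largest is 10, between Ht208 and Ht84.

10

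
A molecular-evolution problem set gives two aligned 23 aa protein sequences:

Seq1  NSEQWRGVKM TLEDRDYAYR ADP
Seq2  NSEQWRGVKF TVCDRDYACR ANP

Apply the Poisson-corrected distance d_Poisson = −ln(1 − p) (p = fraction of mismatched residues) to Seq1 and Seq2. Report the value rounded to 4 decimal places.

The sequences differ at positions 10 (M/F), 12 (L/V), 13 (E/C), 19 (Y/C), 22 (D/N).
p = 5/23 = 0.217391.
d = −ln(1 − 0.217391) = −ln(0.782609) = 0.2451.

0.2451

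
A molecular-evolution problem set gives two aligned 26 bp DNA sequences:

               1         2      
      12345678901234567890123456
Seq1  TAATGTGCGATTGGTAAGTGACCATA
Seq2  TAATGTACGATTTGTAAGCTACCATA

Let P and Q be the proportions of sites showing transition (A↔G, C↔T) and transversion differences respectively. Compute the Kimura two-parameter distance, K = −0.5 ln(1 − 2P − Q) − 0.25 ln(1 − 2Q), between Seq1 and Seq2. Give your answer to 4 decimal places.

0.1729

Differing sites — 7:G/A (Ti); 13:G/T (Tv); 19:T/C (Ti); 20:G/T (Tv).
Of the 4 differences, 2 transitions and 2 transversions over 26 sites: P = 2/26 = 0.076923, Q = 2/26 = 0.076923.
d = −0.5·ln(0.769231) − 0.25·ln(0.846154) = −0.5·(-0.262364) − 0.25·(-0.167054) = 0.1729.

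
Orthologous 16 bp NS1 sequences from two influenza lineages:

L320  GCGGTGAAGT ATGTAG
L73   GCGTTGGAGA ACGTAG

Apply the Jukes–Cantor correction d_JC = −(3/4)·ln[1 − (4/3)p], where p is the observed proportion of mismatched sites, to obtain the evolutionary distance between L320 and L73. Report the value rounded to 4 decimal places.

0.3041

Differing sites — 4:G/T; 7:A/G; 10:T/A; 12:T/C.
p = 4/16 = 0.250000.
d = −0.75 · ln(1 − (4/3)·0.250000) = −0.75 · ln(0.666667) = −0.75 · (-0.405465) = 0.3041.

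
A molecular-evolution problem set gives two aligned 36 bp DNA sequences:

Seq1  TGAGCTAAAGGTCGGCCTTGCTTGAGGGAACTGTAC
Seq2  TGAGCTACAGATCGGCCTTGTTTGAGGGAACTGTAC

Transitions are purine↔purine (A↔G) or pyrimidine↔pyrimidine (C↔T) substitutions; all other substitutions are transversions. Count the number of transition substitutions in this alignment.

2

Differing sites — 8:A/C (Tv); 11:G/A (Ti); 21:C/T (Ti).
Of the 3 differences, 2 transitions and 1 transversion, so the answer is 2.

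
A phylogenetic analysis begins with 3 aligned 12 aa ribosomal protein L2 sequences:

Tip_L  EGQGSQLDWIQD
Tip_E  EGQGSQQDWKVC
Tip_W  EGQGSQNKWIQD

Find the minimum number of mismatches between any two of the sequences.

Pairwise Hamming distances:
  Tip_L vs Tip_E: 4
  Tip_L vs Tip_W: 2
  Tip_E vs Tip_W: 5
The smallest is 2, between Tip_L and Tip_W.

2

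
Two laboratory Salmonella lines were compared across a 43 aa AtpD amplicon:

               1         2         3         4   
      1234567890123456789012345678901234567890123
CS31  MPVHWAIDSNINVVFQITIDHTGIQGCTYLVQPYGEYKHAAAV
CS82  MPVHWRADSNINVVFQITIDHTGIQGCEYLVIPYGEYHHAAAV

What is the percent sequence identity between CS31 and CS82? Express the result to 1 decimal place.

88.4%

Differing sites — 6:A/R; 7:I/A; 28:T/E; 32:Q/I; 38:K/H.
38 of the 43 sites match, so the percent identity is 38/43 × 100 = 88.4%.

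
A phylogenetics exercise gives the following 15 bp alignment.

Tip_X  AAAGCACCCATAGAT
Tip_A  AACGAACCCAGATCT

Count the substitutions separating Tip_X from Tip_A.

5

The sequences differ at positions 3 (A/C), 5 (C/A), 11 (T/G), 13 (G/T), 14 (A/C).
That gives 5 mismatches out of 15 aligned sites, so the Hamming distance is 5.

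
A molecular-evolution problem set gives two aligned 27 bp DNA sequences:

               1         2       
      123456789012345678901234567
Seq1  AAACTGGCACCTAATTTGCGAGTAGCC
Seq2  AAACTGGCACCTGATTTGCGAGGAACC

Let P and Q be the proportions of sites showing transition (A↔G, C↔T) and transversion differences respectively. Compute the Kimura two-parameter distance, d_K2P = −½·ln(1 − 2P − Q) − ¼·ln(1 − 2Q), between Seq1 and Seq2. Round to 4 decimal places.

0.1216

The sequences differ at positions 13 (A/G, transition), 23 (T/G, transversion), 25 (G/A, transition).
Of the 3 differences, 2 transitions and 1 transversion over 27 sites: P = 2/27 = 0.074074, Q = 1/27 = 0.037037.
d = −0.5·ln(0.814815) − 0.25·ln(0.925926) = −0.5·(-0.204794) − 0.25·(-0.076961) = 0.1216.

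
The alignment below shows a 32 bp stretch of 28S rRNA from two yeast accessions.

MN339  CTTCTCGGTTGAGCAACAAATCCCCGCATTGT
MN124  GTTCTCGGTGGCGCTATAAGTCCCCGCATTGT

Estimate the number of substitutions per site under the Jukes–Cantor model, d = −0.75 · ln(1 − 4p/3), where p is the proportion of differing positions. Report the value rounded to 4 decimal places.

Mismatches occur at site 1 (C→G), site 10 (T→G), site 12 (A→C), site 15 (A→T), site 17 (C→T), site 20 (A→G).
p = 6/32 = 0.187500.
d = −0.75 · ln(1 − (4/3)·0.187500) = −0.75 · ln(0.750000) = −0.75 · (-0.287682) = 0.2158.

0.2158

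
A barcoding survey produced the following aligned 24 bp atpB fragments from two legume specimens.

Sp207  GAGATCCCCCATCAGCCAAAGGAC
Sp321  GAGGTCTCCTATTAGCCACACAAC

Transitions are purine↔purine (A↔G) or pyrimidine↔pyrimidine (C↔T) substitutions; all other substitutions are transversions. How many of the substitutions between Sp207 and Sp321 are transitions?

The sequences differ at positions 4 (A/G, transition), 7 (C/T, transition), 10 (C/T, transition), 13 (C/T, transition), 19 (A/C, transversion), 21 (G/C, transversion), 22 (G/A, transition).
Of the 7 differences, 5 transitions and 2 transversions, so the answer is 5.

5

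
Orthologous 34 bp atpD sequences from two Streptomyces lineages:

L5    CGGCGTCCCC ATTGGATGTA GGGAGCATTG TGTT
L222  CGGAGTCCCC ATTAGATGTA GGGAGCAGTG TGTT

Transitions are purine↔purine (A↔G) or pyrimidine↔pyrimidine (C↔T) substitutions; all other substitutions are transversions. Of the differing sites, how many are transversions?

The sequences differ at positions 4 (C/A, transversion), 14 (G/A, transition), 28 (T/G, transversion).
Of the 3 differences, 1 transition and 2 transversions, so the answer is 2.

2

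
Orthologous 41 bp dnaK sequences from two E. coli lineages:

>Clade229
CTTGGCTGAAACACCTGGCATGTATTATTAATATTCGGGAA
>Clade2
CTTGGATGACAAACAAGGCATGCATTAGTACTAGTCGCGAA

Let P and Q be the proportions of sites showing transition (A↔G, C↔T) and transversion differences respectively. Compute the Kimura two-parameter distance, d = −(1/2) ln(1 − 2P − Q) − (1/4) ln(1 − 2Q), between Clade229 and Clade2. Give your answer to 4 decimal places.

The sequences differ at positions 6 (C/A, transversion), 10 (A/C, transversion), 12 (C/A, transversion), 15 (C/A, transversion), 16 (T/A, transversion), 23 (T/C, transition), 28 (T/G, transversion), 31 (A/C, transversion), 34 (T/G, transversion), 38 (G/C, transversion).
Of the 10 differences, 1 transition and 9 transversions over 41 sites: P = 1/41 = 0.024390, Q = 9/41 = 0.219512.
d = −0.5·ln(0.731708) − 0.25·ln(0.560976) = −0.5·(-0.312374) − 0.25·(-0.578077) = 0.3007.

0.3007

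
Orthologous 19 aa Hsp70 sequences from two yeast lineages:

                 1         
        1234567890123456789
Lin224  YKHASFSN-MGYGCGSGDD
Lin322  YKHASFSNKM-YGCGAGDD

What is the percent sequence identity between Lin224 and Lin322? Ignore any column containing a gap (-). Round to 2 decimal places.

94.12%

Excluding the 2 gap columns leaves 17 comparable sites.
The sequences differ at position 16 (S/A).
16 of the 17 comparable sites match, so the percent identity is 16/17 × 100 = 94.12%.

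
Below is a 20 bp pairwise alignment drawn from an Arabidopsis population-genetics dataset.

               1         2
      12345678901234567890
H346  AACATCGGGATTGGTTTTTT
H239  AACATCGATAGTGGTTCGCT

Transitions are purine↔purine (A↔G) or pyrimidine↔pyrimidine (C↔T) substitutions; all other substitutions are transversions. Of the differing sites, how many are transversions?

Differing sites — 8:G/A (Ti); 9:G/T (Tv); 11:T/G (Tv); 17:T/C (Ti); 18:T/G (Tv); 19:T/C (Ti).
Of the 6 differences, 3 transitions and 3 transversions, so the answer is 3.

3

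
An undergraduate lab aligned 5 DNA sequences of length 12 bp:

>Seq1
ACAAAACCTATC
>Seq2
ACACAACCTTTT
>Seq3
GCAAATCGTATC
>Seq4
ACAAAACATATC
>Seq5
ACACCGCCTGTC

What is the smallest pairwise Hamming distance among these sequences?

Pairwise Hamming distances:
  Seq1 vs Seq2: 3
  Seq1 vs Seq3: 3
  Seq1 vs Seq4: 1
  Seq1 vs Seq5: 4
  Seq2 vs Seq3: 6
  Seq2 vs Seq4: 4
  Seq2 vs Seq5: 4
  Seq3 vs Seq4: 3
  Seq3 vs Seq5: 6
  Seq4 vs Seq5: 5
The smallest is 1, between Seq1 and Seq4.

1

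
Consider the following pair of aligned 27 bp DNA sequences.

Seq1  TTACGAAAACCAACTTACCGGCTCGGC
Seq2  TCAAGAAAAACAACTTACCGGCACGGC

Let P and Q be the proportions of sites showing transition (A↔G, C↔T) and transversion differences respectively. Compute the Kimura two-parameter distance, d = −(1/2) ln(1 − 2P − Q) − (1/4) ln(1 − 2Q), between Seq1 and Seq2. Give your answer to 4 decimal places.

0.1652

Mismatches occur at site 2 (T→C, transition), site 4 (C→A, transversion), site 10 (C→A, transversion), site 23 (T→A, transversion).
Of the 4 differences, 1 transition and 3 transversions over 27 sites: P = 1/27 = 0.037037, Q = 3/27 = 0.111111.
d = −0.5·ln(0.814815) − 0.25·ln(0.777778) = −0.5·(-0.204794) − 0.25·(-0.251314) = 0.1652.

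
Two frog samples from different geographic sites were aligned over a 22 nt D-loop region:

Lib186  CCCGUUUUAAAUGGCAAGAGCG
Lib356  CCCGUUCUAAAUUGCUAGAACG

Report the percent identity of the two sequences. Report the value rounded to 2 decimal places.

The sequences differ at positions 7 (U/C), 13 (G/U), 16 (A/U), 20 (G/A).
18 of the 22 sites match, so the percent identity is 18/22 × 100 = 81.82%.

81.82%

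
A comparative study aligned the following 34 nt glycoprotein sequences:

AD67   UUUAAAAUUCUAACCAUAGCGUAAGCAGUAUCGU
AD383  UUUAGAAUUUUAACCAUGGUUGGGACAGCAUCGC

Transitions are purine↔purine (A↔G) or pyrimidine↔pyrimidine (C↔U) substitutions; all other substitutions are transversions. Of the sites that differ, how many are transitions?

9

The sequences differ at positions 5 (A/G, transition), 10 (C/U, transition), 18 (A/G, transition), 20 (C/U, transition), 21 (G/U, transversion), 22 (U/G, transversion), 23 (A/G, transition), 24 (A/G, transition), 25 (G/A, transition), 29 (U/C, transition), 34 (U/C, transition).
Of the 11 differences, 9 transitions and 2 transversions, so the answer is 9.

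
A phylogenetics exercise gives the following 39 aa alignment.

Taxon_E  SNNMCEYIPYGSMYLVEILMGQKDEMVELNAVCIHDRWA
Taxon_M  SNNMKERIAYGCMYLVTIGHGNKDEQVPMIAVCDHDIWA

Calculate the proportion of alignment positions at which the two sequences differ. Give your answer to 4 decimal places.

0.3590

Differing sites — 5:C/K; 7:Y/R; 9:P/A; 12:S/C; 17:E/T; 19:L/G; 20:M/H; 22:Q/N; 26:M/Q; 28:E/P; 29:L/M; 30:N/I; 34:I/D; 37:R/I.
There are 14 differences over 39 sites, so p = 14/39 = 0.3590.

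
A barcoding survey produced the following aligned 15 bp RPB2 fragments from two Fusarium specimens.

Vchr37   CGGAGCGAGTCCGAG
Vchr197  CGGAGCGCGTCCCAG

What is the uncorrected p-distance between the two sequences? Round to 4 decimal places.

Differing sites — 8:A/C; 13:G/C.
There are 2 differences over 15 sites, so p = 2/15 = 0.1333.

0.1333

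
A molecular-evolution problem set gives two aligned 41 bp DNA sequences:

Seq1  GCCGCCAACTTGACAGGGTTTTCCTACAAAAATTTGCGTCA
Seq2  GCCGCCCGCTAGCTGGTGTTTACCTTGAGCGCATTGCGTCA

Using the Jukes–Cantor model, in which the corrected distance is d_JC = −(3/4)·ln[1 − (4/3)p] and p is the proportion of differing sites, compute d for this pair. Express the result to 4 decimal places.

0.5018

Differing sites — 7:A/C; 8:A/G; 11:T/A; 13:A/C; 14:C/T; 15:A/G; 17:G/T; 22:T/A; 26:A/T; 27:C/G; 29:A/G; 30:A/C; 31:A/G; 32:A/C; 33:T/A.
p = 15/41 = 0.365854.
d = −0.75 · ln(1 − (4/3)·0.365854) = −0.75 · ln(0.512195) = −0.75 · (-0.669050) = 0.5018.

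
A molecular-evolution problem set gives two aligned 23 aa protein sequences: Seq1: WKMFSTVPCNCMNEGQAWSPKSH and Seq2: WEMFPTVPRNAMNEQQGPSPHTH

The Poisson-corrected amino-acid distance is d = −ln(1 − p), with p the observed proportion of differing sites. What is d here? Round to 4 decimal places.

Differing sites — 2:K/E; 5:S/P; 9:C/R; 11:C/A; 15:G/Q; 17:A/G; 18:W/P; 21:K/H; 22:S/T.
p = 9/23 = 0.391304.
d = −ln(1 − 0.391304) = −ln(0.608696) = 0.4964.

0.4964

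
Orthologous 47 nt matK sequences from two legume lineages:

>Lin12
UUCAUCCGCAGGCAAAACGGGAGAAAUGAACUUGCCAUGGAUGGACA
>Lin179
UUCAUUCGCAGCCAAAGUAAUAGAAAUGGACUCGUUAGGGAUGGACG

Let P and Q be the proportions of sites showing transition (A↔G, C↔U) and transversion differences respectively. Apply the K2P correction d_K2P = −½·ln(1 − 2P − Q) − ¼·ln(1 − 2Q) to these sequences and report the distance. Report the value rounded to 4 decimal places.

0.3702

The sequences differ at positions 6 (C/U, transition), 12 (G/C, transversion), 17 (A/G, transition), 18 (C/U, transition), 19 (G/A, transition), 20 (G/A, transition), 21 (G/U, transversion), 29 (A/G, transition), 33 (U/C, transition), 35 (C/U, transition), 36 (C/U, transition), 38 (U/G, transversion), 47 (A/G, transition).
Of the 13 differences, 10 transitions and 3 transversions over 47 sites: P = 10/47 = 0.212766, Q = 3/47 = 0.063830.
d = −0.5·ln(0.510638) − 0.25·ln(0.872340) = −0.5·(-0.672094) − 0.25·(-0.136576) = 0.3702.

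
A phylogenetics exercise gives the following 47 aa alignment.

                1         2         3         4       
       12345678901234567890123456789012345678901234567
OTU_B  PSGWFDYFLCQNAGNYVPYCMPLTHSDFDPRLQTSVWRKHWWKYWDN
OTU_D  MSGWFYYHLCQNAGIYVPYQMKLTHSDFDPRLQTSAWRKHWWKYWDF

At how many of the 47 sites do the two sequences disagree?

Differing sites — 1:P/M; 6:D/Y; 8:F/H; 15:N/I; 20:C/Q; 22:P/K; 36:V/A; 47:N/F.
That gives 8 mismatches out of 47 aligned sites, so the Hamming distance is 8.

8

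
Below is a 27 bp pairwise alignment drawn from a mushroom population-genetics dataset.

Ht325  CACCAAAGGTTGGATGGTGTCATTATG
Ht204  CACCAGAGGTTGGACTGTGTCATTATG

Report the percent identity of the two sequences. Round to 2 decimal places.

88.89%

Mismatches occur at site 6 (A↔G), site 15 (T↔C), site 16 (G↔T).
24 of the 27 sites match, so the percent identity is 24/27 × 100 = 88.89%.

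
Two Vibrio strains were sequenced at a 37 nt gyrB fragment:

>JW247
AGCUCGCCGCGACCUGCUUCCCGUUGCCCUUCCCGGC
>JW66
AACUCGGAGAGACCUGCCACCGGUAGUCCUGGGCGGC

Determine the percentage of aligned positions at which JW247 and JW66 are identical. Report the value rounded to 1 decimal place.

67.6%

The sequences differ at positions 2 (G/A), 7 (C/G), 8 (C/A), 10 (C/A), 18 (U/C), 19 (U/A), 22 (C/G), 25 (U/A), 27 (C/U), 31 (U/G), 32 (C/G), 33 (C/G).
25 of the 37 sites match, so the percent identity is 25/37 × 100 = 67.6%.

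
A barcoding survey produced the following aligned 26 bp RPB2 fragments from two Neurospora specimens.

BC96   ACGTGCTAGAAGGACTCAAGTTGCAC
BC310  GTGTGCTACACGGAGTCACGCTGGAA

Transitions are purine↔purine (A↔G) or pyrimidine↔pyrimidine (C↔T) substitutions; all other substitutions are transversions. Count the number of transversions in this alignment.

Mismatches occur at site 1 (A/G, transition), site 2 (C/T, transition), site 9 (G/C, transversion), site 11 (A/C, transversion), site 15 (C/G, transversion), site 19 (A/C, transversion), site 21 (T/C, transition), site 24 (C/G, transversion), site 26 (C/A, transversion).
Of the 9 differences, 3 transitions and 6 transversions, so the answer is 6.

6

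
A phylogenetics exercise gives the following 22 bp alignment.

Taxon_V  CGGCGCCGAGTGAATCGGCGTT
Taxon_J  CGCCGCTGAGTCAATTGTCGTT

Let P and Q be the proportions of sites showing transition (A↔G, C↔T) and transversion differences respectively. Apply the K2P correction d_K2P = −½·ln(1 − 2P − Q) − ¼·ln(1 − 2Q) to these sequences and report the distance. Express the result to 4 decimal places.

Differing sites — 3:G/C (Tv); 7:C/T (Ti); 12:G/C (Tv); 16:C/T (Ti); 18:G/T (Tv).
Of the 5 differences, 2 transitions and 3 transversions over 22 sites: P = 2/22 = 0.090909, Q = 3/22 = 0.136364.
d = −0.5·ln(0.681818) − 0.25·ln(0.727272) = −0.5·(-0.382993) − 0.25·(-0.318455) = 0.2711.

0.2711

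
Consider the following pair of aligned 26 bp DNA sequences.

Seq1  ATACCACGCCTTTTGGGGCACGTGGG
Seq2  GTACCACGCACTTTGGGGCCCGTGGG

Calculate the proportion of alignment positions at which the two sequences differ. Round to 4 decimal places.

Mismatches occur at site 1 (A↔G), site 10 (C↔A), site 11 (T↔C), site 20 (A↔C).
There are 4 differences over 26 sites, so p = 4/26 = 0.1538.

0.1538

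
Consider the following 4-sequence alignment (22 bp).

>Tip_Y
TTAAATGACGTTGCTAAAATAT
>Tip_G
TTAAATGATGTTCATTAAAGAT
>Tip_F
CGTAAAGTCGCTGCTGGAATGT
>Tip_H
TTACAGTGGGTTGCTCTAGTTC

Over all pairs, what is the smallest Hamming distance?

5

Pairwise Hamming distances:
  Tip_Y vs Tip_G: 5
  Tip_Y vs Tip_F: 9
  Tip_Y vs Tip_H: 10
  Tip_G vs Tip_F: 13
  Tip_G vs Tip_H: 13
  Tip_F vs Tip_H: 14
The smallest is 5, between Tip_Y and Tip_G.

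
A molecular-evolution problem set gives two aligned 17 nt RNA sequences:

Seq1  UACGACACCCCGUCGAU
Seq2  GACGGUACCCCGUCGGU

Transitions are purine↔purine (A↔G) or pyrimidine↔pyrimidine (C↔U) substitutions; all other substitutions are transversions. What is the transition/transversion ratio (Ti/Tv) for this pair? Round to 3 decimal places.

3.000

Differing sites — 1:U/G (Tv); 5:A/G (Ti); 6:C/U (Ti); 16:A/G (Ti).
Of the 4 differences, 3 transitions and 1 transversion, so Ti/Tv = 3/1 = 3.000.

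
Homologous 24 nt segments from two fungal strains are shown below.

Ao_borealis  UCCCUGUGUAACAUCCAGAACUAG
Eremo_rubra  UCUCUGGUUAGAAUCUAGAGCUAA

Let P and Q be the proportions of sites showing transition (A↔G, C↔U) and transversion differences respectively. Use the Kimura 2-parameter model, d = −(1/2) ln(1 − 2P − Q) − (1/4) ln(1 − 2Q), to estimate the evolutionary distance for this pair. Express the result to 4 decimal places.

Differing sites — 3:C/U (Ti); 7:U/G (Tv); 8:G/U (Tv); 11:A/G (Ti); 12:C/A (Tv); 16:C/U (Ti); 20:A/G (Ti); 24:G/A (Ti).
Of the 8 differences, 5 transitions and 3 transversions over 24 sites: P = 5/24 = 0.208333, Q = 3/24 = 0.125000.
d = −0.5·ln(0.458334) − 0.25·ln(0.750000) = −0.5·(-0.780157) − 0.25·(-0.287682) = 0.4620.

0.4620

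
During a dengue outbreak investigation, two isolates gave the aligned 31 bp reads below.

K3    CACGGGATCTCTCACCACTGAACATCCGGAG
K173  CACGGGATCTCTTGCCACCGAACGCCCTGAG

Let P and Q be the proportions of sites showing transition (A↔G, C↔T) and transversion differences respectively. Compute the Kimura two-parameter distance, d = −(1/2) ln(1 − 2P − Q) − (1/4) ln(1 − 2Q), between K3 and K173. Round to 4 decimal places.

0.2358

Differing sites — 13:C/T (Ti); 14:A/G (Ti); 19:T/C (Ti); 24:A/G (Ti); 25:T/C (Ti); 28:G/T (Tv).
Of the 6 differences, 5 transitions and 1 transversion over 31 sites: P = 5/31 = 0.161290, Q = 1/31 = 0.032258.
d = −0.5·ln(0.645162) − 0.25·ln(0.935484) = −0.5·(-0.438254) − 0.25·(-0.066691) = 0.2358.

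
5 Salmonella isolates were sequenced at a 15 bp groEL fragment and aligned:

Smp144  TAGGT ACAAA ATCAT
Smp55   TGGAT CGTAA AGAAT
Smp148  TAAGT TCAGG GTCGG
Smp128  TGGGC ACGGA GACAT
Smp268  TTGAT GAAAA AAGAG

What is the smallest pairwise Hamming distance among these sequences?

Pairwise Hamming distances:
  Smp144 vs Smp55: 7
  Smp144 vs Smp148: 7
  Smp144 vs Smp128: 6
  Smp144 vs Smp268: 7
  Smp55 vs Smp148: 13
  Smp55 vs Smp128: 9
  Smp55 vs Smp268: 7
  Smp148 vs Smp128: 9
  Smp148 vs Smp268: 11
  Smp128 vs Smp268: 10
The smallest is 6, between Smp144 and Smp128.

6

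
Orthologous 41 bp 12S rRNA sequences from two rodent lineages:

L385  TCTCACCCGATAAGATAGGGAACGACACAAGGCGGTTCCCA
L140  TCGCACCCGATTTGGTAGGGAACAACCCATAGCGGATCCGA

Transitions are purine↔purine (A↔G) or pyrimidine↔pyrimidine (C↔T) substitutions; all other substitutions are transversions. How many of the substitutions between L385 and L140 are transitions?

3

The sequences differ at positions 3 (T/G, transversion), 12 (A/T, transversion), 13 (A/T, transversion), 15 (A/G, transition), 24 (G/A, transition), 27 (A/C, transversion), 30 (A/T, transversion), 31 (G/A, transition), 36 (T/A, transversion), 40 (C/G, transversion).
Of the 10 differences, 3 transitions and 7 transversions, so the answer is 3.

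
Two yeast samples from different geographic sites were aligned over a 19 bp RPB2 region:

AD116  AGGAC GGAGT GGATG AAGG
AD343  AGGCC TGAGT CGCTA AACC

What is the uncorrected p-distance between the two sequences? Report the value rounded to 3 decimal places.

0.368

The sequences differ at positions 4 (A/C), 6 (G/T), 11 (G/C), 13 (A/C), 15 (G/A), 18 (G/C), 19 (G/C).
There are 7 differences over 19 sites, so p = 7/19 = 0.368.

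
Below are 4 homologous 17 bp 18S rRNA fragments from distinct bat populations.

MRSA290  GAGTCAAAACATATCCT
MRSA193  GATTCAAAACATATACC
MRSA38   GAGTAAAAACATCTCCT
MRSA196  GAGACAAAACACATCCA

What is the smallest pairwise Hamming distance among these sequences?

Pairwise Hamming distances:
  MRSA290 vs MRSA193: 3
  MRSA290 vs MRSA38: 2
  MRSA290 vs MRSA196: 3
  MRSA193 vs MRSA38: 5
  MRSA193 vs MRSA196: 5
  MRSA38 vs MRSA196: 5
The smallest is 2, between MRSA290 and MRSA38.

2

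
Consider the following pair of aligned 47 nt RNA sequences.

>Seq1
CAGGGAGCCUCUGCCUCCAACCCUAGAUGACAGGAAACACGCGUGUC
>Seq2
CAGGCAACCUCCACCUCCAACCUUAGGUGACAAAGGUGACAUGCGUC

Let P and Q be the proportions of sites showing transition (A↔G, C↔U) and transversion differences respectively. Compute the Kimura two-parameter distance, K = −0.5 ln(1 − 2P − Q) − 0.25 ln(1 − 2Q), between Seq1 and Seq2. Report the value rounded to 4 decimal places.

The sequences differ at positions 5 (G/C, transversion), 7 (G/A, transition), 12 (U/C, transition), 13 (G/A, transition), 23 (C/U, transition), 27 (A/G, transition), 33 (G/A, transition), 34 (G/A, transition), 35 (A/G, transition), 36 (A/G, transition), 37 (A/U, transversion), 38 (C/G, transversion), 41 (G/A, transition), 42 (C/U, transition), 44 (U/C, transition).
Of the 15 differences, 12 transitions and 3 transversions over 47 sites: P = 12/47 = 0.255319, Q = 3/47 = 0.063830.
d = −0.5·ln(0.425532) − 0.25·ln(0.872340) = −0.5·(-0.854415) − 0.25·(-0.136576) = 0.4614.

0.4614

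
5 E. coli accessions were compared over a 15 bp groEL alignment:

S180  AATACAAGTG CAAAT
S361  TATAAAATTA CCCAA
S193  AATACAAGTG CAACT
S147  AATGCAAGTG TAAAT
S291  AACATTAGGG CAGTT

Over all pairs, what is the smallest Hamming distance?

Pairwise Hamming distances:
  S180 vs S361: 7
  S180 vs S193: 1
  S180 vs S147: 2
  S180 vs S291: 6
  S361 vs S193: 8
  S361 vs S147: 9
  S361 vs S291: 11
  S193 vs S147: 3
  S193 vs S291: 6
  S147 vs S291: 8
The smallest is 1, between S180 and S193.

1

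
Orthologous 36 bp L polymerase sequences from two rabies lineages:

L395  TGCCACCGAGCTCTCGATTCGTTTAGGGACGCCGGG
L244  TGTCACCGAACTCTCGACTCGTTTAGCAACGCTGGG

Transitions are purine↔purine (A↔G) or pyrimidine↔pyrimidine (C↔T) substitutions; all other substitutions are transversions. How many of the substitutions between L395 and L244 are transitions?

5

Differing sites — 3:C/T (Ti); 10:G/A (Ti); 18:T/C (Ti); 27:G/C (Tv); 28:G/A (Ti); 33:C/T (Ti).
Of the 6 differences, 5 transitions and 1 transversion, so the answer is 5.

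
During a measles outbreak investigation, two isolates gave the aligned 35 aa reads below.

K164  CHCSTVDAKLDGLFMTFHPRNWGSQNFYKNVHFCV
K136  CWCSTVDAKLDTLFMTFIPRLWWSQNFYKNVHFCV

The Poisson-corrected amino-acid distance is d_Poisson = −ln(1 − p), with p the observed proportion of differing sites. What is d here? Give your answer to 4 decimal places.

0.1542

The sequences differ at positions 2 (H/W), 12 (G/T), 18 (H/I), 21 (N/L), 23 (G/W).
p = 5/35 = 0.142857.
d = −ln(1 − 0.142857) = −ln(0.857143) = 0.1542.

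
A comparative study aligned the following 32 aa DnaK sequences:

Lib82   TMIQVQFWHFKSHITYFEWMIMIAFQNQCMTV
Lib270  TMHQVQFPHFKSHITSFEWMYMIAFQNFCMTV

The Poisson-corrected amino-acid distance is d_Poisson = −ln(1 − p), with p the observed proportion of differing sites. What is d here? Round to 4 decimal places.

Differing sites — 3:I/H; 8:W/P; 16:Y/S; 21:I/Y; 28:Q/F.
p = 5/32 = 0.156250.
d = −ln(1 − 0.156250) = −ln(0.843750) = 0.1699.

0.1699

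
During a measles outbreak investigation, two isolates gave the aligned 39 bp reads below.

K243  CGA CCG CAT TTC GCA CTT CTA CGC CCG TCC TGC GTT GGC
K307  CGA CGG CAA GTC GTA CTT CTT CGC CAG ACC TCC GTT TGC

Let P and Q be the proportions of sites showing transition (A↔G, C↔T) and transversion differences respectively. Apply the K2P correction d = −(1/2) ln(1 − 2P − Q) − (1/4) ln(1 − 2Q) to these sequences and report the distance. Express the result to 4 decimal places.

0.2801

Mismatches occur at site 5 (C↔G, transversion), site 9 (T↔A, transversion), site 10 (T↔G, transversion), site 14 (C↔T, transition), site 21 (A↔T, transversion), site 26 (C↔A, transversion), site 28 (T↔A, transversion), site 32 (G↔C, transversion), site 37 (G↔T, transversion).
Of the 9 differences, 1 transition and 8 transversions over 39 sites: P = 1/39 = 0.025641, Q = 8/39 = 0.205128.
d = −0.5·ln(0.743590) − 0.25·ln(0.589744) = −0.5·(-0.296265) − 0.25·(-0.528067) = 0.2801.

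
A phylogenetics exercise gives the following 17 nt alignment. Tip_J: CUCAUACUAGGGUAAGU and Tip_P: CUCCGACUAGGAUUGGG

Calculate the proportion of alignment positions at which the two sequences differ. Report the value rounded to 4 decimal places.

Mismatches occur at site 4 (A→C), site 5 (U→G), site 12 (G→A), site 14 (A→U), site 15 (A→G), site 17 (U→G).
There are 6 differences over 17 sites, so p = 6/17 = 0.3529.

0.3529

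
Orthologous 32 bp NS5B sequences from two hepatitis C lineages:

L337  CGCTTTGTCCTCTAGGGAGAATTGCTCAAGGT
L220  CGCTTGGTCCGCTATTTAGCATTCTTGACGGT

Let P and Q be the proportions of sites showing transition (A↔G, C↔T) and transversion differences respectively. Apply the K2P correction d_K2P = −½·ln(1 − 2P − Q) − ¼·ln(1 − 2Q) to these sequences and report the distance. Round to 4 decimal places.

0.4173

Differing sites — 6:T/G (Tv); 11:T/G (Tv); 15:G/T (Tv); 16:G/T (Tv); 17:G/T (Tv); 20:A/C (Tv); 24:G/C (Tv); 25:C/T (Ti); 27:C/G (Tv); 29:A/C (Tv).
Of the 10 differences, 1 transition and 9 transversions over 32 sites: P = 1/32 = 0.031250, Q = 9/32 = 0.281250.
d = −0.5·ln(0.656250) − 0.25·ln(0.437500) = −0.5·(-0.421213) − 0.25·(-0.826679) = 0.4173.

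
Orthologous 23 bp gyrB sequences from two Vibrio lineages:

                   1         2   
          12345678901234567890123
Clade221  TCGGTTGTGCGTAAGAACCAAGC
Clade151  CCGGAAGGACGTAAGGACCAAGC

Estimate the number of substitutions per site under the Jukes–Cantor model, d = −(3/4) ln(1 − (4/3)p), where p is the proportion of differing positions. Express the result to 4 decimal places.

0.3206

Mismatches occur at site 1 (T↔C), site 5 (T↔A), site 6 (T↔A), site 8 (T↔G), site 9 (G↔A), site 16 (A↔G).
p = 6/23 = 0.260870.
d = −0.75 · ln(1 − (4/3)·0.260870) = −0.75 · ln(0.652173) = −0.75 · (-0.427445) = 0.3206.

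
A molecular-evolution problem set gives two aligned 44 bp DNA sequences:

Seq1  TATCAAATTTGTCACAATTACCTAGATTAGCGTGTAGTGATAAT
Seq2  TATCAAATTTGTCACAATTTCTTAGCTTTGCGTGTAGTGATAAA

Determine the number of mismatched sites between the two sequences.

5

Differing sites — 20:A/T; 22:C/T; 26:A/C; 29:A/T; 44:T/A.
That gives 5 mismatches out of 44 aligned sites, so the Hamming distance is 5.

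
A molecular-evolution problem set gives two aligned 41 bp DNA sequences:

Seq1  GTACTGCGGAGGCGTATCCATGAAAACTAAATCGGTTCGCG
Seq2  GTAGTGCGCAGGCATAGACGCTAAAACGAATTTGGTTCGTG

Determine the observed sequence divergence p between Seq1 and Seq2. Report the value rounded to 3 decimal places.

Mismatches occur at site 4 (C→G), site 9 (G→C), site 14 (G→A), site 17 (T→G), site 18 (C→A), site 20 (A→G), site 21 (T→C), site 22 (G→T), site 28 (T→G), site 31 (A→T), site 33 (C→T), site 40 (C→T).
There are 12 differences over 41 sites, so p = 12/41 = 0.293.

0.293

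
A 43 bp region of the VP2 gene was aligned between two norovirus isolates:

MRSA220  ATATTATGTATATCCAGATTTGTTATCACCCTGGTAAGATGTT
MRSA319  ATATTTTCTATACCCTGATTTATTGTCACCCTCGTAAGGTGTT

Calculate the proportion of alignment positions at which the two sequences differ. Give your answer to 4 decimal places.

Differing sites — 6:A/T; 8:G/C; 13:T/C; 16:A/T; 22:G/A; 25:A/G; 33:G/C; 39:A/G.
There are 8 differences over 43 sites, so p = 8/43 = 0.1860.

0.1860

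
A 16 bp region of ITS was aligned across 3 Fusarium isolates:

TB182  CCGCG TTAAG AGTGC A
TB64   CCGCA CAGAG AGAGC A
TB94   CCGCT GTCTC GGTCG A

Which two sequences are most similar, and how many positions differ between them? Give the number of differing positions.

Pairwise Hamming distances:
  TB182 vs TB64: 5
  TB182 vs TB94: 8
  TB64 vs TB94: 10
The smallest is 5, between TB182 and TB64.

5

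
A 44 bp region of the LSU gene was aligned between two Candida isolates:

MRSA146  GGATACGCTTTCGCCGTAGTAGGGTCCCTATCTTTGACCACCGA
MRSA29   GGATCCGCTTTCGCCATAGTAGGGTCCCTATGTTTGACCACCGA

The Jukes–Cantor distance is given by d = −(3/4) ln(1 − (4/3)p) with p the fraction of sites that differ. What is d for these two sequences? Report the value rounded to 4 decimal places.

The sequences differ at positions 5 (A/C), 16 (G/A), 32 (C/G).
p = 3/44 = 0.068182.
d = −0.75 · ln(1 − (4/3)·0.068182) = −0.75 · ln(0.909091) = −0.75 · (-0.095310) = 0.0715.

0.0715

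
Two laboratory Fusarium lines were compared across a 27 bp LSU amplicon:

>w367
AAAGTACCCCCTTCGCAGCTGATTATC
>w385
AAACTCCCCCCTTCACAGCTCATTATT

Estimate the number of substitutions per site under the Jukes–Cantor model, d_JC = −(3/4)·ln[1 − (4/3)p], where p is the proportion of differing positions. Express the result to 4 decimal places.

Differing sites — 4:G/C; 6:A/C; 15:G/A; 21:G/C; 27:C/T.
p = 5/27 = 0.185185.
d = −0.75 · ln(1 − (4/3)·0.185185) = −0.75 · ln(0.753087) = −0.75 · (-0.283575) = 0.2127.

0.2127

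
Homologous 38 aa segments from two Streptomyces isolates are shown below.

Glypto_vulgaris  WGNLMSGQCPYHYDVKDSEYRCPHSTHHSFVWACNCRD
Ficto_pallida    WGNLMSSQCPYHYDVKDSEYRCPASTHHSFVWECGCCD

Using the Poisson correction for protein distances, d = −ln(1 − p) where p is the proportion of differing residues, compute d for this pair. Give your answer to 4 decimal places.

0.1411

Differing sites — 7:G/S; 24:H/A; 33:A/E; 35:N/G; 37:R/C.
p = 5/38 = 0.131579.
d = −ln(1 − 0.131579) = −ln(0.868421) = 0.1411.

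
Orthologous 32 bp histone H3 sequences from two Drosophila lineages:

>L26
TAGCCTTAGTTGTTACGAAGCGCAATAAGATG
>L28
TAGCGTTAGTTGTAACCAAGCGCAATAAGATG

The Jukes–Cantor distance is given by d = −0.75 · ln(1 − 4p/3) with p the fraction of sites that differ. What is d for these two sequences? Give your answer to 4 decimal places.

The sequences differ at positions 5 (C/G), 14 (T/A), 17 (G/C).
p = 3/32 = 0.093750.
d = −0.75 · ln(1 − (4/3)·0.093750) = −0.75 · ln(0.875000) = −0.75 · (-0.133531) = 0.1001.

0.1001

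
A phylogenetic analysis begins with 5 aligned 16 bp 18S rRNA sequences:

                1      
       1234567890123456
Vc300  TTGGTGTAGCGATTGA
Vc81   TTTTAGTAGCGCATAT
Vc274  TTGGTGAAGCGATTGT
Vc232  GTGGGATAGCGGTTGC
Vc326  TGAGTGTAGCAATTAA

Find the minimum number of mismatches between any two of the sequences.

2

Pairwise Hamming distances:
  Vc300 vs Vc81: 7
  Vc300 vs Vc274: 2
  Vc300 vs Vc232: 5
  Vc300 vs Vc326: 4
  Vc81 vs Vc274: 7
  Vc81 vs Vc232: 9
  Vc81 vs Vc326: 8
  Vc274 vs Vc232: 6
  Vc274 vs Vc326: 6
  Vc232 vs Vc326: 9
The smallest is 2, between Vc300 and Vc274.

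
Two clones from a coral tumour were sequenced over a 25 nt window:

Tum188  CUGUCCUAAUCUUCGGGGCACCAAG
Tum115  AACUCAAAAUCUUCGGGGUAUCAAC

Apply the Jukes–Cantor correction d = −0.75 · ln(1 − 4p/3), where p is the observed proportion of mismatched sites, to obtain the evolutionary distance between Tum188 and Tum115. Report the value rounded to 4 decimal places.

0.4172

The sequences differ at positions 1 (C/A), 2 (U/A), 3 (G/C), 6 (C/A), 7 (U/A), 19 (C/U), 21 (C/U), 25 (G/C).
p = 8/25 = 0.320000.
d = −0.75 · ln(1 − (4/3)·0.320000) = −0.75 · ln(0.573333) = −0.75 · (-0.556289) = 0.4172.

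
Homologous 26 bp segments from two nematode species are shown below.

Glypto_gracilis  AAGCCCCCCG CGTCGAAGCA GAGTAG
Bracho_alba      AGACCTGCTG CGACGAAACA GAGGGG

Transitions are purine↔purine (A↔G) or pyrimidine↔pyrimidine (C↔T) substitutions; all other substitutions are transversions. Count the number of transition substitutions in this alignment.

Differing sites — 2:A/G (Ti); 3:G/A (Ti); 6:C/T (Ti); 7:C/G (Tv); 9:C/T (Ti); 13:T/A (Tv); 18:G/A (Ti); 24:T/G (Tv); 25:A/G (Ti).
Of the 9 differences, 6 transitions and 3 transversions, so the answer is 6.

6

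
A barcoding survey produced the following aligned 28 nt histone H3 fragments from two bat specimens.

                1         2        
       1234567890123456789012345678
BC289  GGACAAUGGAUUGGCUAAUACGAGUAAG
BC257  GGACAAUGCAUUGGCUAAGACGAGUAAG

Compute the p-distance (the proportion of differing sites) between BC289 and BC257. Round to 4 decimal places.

0.0714

Mismatches occur at site 9 (G→C), site 19 (U→G).
There are 2 differences over 28 sites, so p = 2/28 = 0.0714.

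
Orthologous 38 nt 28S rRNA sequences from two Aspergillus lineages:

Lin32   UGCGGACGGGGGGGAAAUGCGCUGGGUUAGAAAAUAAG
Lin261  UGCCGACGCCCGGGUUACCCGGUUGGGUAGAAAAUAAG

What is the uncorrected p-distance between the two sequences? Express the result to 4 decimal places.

0.2895

Mismatches occur at site 4 (G↔C), site 9 (G↔C), site 10 (G↔C), site 11 (G↔C), site 15 (A↔U), site 16 (A↔U), site 18 (U↔C), site 19 (G↔C), site 22 (C↔G), site 24 (G↔U), site 27 (U↔G).
There are 11 differences over 38 sites, so p = 11/38 = 0.2895.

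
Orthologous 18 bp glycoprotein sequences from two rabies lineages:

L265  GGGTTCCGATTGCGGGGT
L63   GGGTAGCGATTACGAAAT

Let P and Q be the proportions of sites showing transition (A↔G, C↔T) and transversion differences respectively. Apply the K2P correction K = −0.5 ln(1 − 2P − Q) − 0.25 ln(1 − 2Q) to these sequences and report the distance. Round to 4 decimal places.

Mismatches occur at site 5 (T/A, transversion), site 6 (C/G, transversion), site 12 (G/A, transition), site 15 (G/A, transition), site 16 (G/A, transition), site 17 (G/A, transition).
Of the 6 differences, 4 transitions and 2 transversions over 18 sites: P = 4/18 = 0.222222, Q = 2/18 = 0.111111.
d = −0.5·ln(0.444445) − 0.25·ln(0.777778) = −0.5·(-0.810929) − 0.25·(-0.251314) = 0.4683.

0.4683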